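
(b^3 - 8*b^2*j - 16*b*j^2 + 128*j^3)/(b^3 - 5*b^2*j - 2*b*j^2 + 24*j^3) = (b^2 - 4*b*j - 32*j^2)/(b^2 - b*j - 6*j^2)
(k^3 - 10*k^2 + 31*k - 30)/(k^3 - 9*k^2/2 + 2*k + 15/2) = 2*(k^2 - 7*k + 10)/(2*k^2 - 3*k - 5)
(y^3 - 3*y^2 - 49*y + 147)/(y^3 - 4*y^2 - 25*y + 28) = (y^2 + 4*y - 21)/(y^2 + 3*y - 4)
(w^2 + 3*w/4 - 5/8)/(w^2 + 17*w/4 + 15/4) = (w - 1/2)/(w + 3)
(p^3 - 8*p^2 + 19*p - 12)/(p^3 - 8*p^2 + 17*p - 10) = (p^2 - 7*p + 12)/(p^2 - 7*p + 10)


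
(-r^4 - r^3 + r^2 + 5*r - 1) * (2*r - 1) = -2*r^5 - r^4 + 3*r^3 + 9*r^2 - 7*r + 1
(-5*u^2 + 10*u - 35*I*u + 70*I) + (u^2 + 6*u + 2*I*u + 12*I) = -4*u^2 + 16*u - 33*I*u + 82*I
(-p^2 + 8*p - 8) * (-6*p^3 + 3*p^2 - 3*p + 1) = 6*p^5 - 51*p^4 + 75*p^3 - 49*p^2 + 32*p - 8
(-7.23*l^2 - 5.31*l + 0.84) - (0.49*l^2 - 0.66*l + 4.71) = -7.72*l^2 - 4.65*l - 3.87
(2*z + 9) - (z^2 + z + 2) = -z^2 + z + 7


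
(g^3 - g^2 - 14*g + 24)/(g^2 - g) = (g^3 - g^2 - 14*g + 24)/(g*(g - 1))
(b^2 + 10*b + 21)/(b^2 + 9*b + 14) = (b + 3)/(b + 2)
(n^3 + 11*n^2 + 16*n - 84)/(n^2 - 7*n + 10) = (n^2 + 13*n + 42)/(n - 5)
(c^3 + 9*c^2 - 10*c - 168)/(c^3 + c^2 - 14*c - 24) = (c^2 + 13*c + 42)/(c^2 + 5*c + 6)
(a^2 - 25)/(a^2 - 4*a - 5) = (a + 5)/(a + 1)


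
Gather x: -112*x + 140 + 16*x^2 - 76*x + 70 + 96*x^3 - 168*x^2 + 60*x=96*x^3 - 152*x^2 - 128*x + 210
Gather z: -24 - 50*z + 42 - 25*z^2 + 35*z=-25*z^2 - 15*z + 18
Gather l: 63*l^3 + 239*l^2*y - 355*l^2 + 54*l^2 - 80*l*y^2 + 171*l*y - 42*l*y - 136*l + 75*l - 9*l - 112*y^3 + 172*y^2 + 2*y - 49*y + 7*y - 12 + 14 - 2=63*l^3 + l^2*(239*y - 301) + l*(-80*y^2 + 129*y - 70) - 112*y^3 + 172*y^2 - 40*y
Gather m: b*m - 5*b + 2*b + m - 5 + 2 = -3*b + m*(b + 1) - 3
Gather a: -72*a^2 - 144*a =-72*a^2 - 144*a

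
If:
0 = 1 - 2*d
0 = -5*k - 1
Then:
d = 1/2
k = -1/5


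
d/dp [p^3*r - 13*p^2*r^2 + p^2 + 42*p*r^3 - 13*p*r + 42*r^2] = 3*p^2*r - 26*p*r^2 + 2*p + 42*r^3 - 13*r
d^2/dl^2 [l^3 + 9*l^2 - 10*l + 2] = 6*l + 18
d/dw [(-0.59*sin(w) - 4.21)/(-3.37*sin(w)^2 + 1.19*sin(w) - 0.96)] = (-1.9883*sin(w)^2 - 28.3754*sin(w) + 5.5763)*cos(w)/(11.3569*sin(w)^4 - 8.0206*sin(w)^3 + 7.8865*sin(w)^2 - 2.2848*sin(w) + 0.9216)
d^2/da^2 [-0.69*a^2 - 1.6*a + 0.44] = -1.38000000000000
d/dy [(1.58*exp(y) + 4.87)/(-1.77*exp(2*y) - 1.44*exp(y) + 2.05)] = (2.7966*exp(2*y) + 17.2398*exp(y) + 10.2518)*exp(y)/(3.1329*exp(4*y) + 5.0976*exp(3*y) - 5.1834*exp(2*y) - 5.904*exp(y) + 4.2025)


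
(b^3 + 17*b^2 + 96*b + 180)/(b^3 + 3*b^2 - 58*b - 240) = (b + 6)/(b - 8)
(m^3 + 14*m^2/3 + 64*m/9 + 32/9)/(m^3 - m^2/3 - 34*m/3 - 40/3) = (9*m^2 + 24*m + 16)/(3*(3*m^2 - 7*m - 20))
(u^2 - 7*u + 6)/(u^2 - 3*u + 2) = (u - 6)/(u - 2)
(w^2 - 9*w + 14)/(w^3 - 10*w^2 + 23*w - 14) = 1/(w - 1)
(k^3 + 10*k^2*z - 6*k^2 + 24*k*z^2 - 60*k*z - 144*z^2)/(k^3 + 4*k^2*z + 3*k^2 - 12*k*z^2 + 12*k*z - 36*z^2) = (-k^2 - 4*k*z + 6*k + 24*z)/(-k^2 + 2*k*z - 3*k + 6*z)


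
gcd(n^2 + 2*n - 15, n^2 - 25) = n + 5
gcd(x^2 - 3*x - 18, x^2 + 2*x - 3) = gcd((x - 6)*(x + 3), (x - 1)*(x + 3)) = x + 3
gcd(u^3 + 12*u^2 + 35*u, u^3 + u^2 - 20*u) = u^2 + 5*u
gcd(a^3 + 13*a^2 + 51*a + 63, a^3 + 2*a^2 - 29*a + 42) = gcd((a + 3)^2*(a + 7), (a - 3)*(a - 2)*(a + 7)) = a + 7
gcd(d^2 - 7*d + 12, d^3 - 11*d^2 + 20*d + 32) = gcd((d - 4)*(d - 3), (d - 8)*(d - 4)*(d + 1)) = d - 4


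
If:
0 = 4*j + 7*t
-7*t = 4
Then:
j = 1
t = -4/7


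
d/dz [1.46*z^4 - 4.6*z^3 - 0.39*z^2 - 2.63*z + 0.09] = 5.84*z^3 - 13.8*z^2 - 0.78*z - 2.63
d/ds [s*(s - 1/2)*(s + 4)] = 3*s^2 + 7*s - 2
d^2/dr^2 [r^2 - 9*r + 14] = 2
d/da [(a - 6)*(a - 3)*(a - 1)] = 3*a^2 - 20*a + 27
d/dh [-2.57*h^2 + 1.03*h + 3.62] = 1.03 - 5.14*h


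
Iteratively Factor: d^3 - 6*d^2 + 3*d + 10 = (d + 1)*(d^2 - 7*d + 10) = (d - 2)*(d + 1)*(d - 5)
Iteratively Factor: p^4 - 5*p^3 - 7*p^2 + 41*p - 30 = (p - 2)*(p^3 - 3*p^2 - 13*p + 15) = (p - 5)*(p - 2)*(p^2 + 2*p - 3) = (p - 5)*(p - 2)*(p + 3)*(p - 1)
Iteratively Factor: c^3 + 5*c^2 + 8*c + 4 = (c + 1)*(c^2 + 4*c + 4) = (c + 1)*(c + 2)*(c + 2)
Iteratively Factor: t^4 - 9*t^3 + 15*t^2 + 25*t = (t - 5)*(t^3 - 4*t^2 - 5*t) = t*(t - 5)*(t^2 - 4*t - 5) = t*(t - 5)*(t + 1)*(t - 5)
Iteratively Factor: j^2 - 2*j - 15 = (j + 3)*(j - 5)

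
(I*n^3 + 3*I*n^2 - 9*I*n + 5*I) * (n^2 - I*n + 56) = I*n^5 + n^4 + 3*I*n^4 + 3*n^3 + 47*I*n^3 - 9*n^2 + 173*I*n^2 + 5*n - 504*I*n + 280*I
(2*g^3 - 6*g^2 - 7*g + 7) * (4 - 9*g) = -18*g^4 + 62*g^3 + 39*g^2 - 91*g + 28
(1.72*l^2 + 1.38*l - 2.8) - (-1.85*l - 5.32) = 1.72*l^2 + 3.23*l + 2.52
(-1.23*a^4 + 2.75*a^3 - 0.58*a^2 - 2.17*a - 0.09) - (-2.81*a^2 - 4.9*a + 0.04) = -1.23*a^4 + 2.75*a^3 + 2.23*a^2 + 2.73*a - 0.13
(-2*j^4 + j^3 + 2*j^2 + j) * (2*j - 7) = -4*j^5 + 16*j^4 - 3*j^3 - 12*j^2 - 7*j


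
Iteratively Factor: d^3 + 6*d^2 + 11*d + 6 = (d + 1)*(d^2 + 5*d + 6) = (d + 1)*(d + 2)*(d + 3)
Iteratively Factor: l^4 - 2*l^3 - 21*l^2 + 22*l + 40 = (l + 1)*(l^3 - 3*l^2 - 18*l + 40) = (l + 1)*(l + 4)*(l^2 - 7*l + 10) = (l - 2)*(l + 1)*(l + 4)*(l - 5)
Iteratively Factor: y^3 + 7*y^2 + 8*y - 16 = (y + 4)*(y^2 + 3*y - 4) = (y + 4)^2*(y - 1)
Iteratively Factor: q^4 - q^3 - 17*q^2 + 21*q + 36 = (q - 3)*(q^3 + 2*q^2 - 11*q - 12) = (q - 3)*(q + 4)*(q^2 - 2*q - 3) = (q - 3)^2*(q + 4)*(q + 1)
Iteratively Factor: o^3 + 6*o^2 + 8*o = (o + 4)*(o^2 + 2*o) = o*(o + 4)*(o + 2)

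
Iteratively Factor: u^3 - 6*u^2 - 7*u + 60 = (u + 3)*(u^2 - 9*u + 20) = (u - 4)*(u + 3)*(u - 5)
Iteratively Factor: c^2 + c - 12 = (c + 4)*(c - 3)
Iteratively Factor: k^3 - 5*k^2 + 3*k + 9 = (k + 1)*(k^2 - 6*k + 9) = (k - 3)*(k + 1)*(k - 3)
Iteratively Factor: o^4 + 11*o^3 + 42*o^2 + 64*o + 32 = (o + 4)*(o^3 + 7*o^2 + 14*o + 8) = (o + 1)*(o + 4)*(o^2 + 6*o + 8) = (o + 1)*(o + 2)*(o + 4)*(o + 4)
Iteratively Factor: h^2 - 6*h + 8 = (h - 4)*(h - 2)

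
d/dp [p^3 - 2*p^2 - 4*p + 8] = 3*p^2 - 4*p - 4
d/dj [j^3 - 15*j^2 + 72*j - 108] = 3*j^2 - 30*j + 72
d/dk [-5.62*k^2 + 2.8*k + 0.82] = 2.8 - 11.24*k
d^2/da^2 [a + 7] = 0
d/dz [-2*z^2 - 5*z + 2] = -4*z - 5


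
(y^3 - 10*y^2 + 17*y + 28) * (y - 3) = y^4 - 13*y^3 + 47*y^2 - 23*y - 84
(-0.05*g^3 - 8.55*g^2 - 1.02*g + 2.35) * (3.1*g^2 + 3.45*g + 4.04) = -0.155*g^5 - 26.6775*g^4 - 32.8615*g^3 - 30.776*g^2 + 3.9867*g + 9.494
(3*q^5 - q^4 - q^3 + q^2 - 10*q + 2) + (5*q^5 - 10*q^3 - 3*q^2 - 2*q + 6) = 8*q^5 - q^4 - 11*q^3 - 2*q^2 - 12*q + 8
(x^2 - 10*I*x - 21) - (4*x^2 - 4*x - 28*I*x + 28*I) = -3*x^2 + 4*x + 18*I*x - 21 - 28*I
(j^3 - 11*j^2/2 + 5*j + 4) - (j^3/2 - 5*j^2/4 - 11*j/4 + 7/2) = j^3/2 - 17*j^2/4 + 31*j/4 + 1/2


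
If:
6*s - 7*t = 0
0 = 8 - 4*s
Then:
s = 2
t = 12/7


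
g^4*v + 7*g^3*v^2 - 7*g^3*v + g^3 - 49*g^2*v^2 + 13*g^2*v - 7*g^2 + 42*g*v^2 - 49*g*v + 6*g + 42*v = (g - 6)*(g - 1)*(g + 7*v)*(g*v + 1)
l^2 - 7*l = l*(l - 7)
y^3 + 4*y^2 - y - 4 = (y - 1)*(y + 1)*(y + 4)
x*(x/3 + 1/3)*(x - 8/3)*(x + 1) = x^4/3 - 2*x^3/9 - 13*x^2/9 - 8*x/9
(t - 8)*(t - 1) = t^2 - 9*t + 8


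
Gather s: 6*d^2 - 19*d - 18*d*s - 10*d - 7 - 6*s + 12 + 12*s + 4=6*d^2 - 29*d + s*(6 - 18*d) + 9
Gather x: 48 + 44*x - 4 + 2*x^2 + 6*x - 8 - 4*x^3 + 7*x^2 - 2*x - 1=-4*x^3 + 9*x^2 + 48*x + 35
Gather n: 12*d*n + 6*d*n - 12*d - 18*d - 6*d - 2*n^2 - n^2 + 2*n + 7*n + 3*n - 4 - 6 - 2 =-36*d - 3*n^2 + n*(18*d + 12) - 12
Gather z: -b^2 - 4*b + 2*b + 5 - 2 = -b^2 - 2*b + 3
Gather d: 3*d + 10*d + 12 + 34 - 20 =13*d + 26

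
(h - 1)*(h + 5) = h^2 + 4*h - 5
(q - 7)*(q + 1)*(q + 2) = q^3 - 4*q^2 - 19*q - 14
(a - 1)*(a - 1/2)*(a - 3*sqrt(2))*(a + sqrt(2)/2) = a^4 - 5*sqrt(2)*a^3/2 - 3*a^3/2 - 5*a^2/2 + 15*sqrt(2)*a^2/4 - 5*sqrt(2)*a/4 + 9*a/2 - 3/2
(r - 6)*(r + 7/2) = r^2 - 5*r/2 - 21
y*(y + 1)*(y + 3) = y^3 + 4*y^2 + 3*y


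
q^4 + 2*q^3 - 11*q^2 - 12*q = q*(q - 3)*(q + 1)*(q + 4)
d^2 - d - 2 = (d - 2)*(d + 1)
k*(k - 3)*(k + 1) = k^3 - 2*k^2 - 3*k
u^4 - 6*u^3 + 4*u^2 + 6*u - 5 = (u - 5)*(u - 1)^2*(u + 1)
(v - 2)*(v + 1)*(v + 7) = v^3 + 6*v^2 - 9*v - 14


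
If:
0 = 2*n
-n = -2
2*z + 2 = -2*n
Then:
No Solution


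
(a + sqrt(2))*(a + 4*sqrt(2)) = a^2 + 5*sqrt(2)*a + 8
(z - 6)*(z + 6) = z^2 - 36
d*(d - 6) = d^2 - 6*d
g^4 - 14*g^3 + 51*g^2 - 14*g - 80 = (g - 8)*(g - 5)*(g - 2)*(g + 1)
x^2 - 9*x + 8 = (x - 8)*(x - 1)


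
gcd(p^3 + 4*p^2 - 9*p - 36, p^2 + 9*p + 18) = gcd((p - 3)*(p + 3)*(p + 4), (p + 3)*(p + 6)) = p + 3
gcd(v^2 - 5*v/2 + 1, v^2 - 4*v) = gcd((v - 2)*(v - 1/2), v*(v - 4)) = 1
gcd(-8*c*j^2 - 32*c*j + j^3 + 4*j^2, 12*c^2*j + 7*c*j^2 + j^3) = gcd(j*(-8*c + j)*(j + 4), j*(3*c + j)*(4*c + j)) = j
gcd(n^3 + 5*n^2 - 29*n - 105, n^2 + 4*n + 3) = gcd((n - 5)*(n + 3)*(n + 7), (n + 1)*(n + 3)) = n + 3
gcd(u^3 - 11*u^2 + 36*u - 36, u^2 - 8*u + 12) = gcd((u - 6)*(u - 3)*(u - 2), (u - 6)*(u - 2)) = u^2 - 8*u + 12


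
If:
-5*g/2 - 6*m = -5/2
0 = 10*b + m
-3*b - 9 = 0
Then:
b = -3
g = -71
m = 30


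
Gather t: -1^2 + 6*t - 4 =6*t - 5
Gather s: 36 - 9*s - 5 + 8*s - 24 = 7 - s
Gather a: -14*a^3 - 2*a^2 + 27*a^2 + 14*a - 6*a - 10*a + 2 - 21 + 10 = -14*a^3 + 25*a^2 - 2*a - 9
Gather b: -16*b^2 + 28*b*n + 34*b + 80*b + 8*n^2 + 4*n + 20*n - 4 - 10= -16*b^2 + b*(28*n + 114) + 8*n^2 + 24*n - 14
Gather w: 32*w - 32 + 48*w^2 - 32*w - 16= 48*w^2 - 48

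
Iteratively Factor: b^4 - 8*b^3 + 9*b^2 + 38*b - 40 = (b - 4)*(b^3 - 4*b^2 - 7*b + 10) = (b - 5)*(b - 4)*(b^2 + b - 2) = (b - 5)*(b - 4)*(b + 2)*(b - 1)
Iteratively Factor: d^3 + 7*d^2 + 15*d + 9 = (d + 1)*(d^2 + 6*d + 9) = (d + 1)*(d + 3)*(d + 3)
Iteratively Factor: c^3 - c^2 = (c)*(c^2 - c) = c*(c - 1)*(c)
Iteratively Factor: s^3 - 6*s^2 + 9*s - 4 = (s - 1)*(s^2 - 5*s + 4) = (s - 4)*(s - 1)*(s - 1)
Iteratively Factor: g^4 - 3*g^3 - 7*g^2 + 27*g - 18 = (g - 1)*(g^3 - 2*g^2 - 9*g + 18) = (g - 1)*(g + 3)*(g^2 - 5*g + 6) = (g - 2)*(g - 1)*(g + 3)*(g - 3)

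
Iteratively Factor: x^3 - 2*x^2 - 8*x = (x + 2)*(x^2 - 4*x) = (x - 4)*(x + 2)*(x)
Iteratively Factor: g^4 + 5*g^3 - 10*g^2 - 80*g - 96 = (g + 2)*(g^3 + 3*g^2 - 16*g - 48) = (g + 2)*(g + 4)*(g^2 - g - 12) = (g + 2)*(g + 3)*(g + 4)*(g - 4)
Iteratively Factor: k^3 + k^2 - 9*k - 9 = (k - 3)*(k^2 + 4*k + 3) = (k - 3)*(k + 3)*(k + 1)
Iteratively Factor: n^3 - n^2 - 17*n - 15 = (n + 1)*(n^2 - 2*n - 15) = (n - 5)*(n + 1)*(n + 3)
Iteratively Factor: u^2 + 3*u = (u + 3)*(u)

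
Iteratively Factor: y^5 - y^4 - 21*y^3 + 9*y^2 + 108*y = (y + 3)*(y^4 - 4*y^3 - 9*y^2 + 36*y) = (y - 3)*(y + 3)*(y^3 - y^2 - 12*y) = (y - 4)*(y - 3)*(y + 3)*(y^2 + 3*y) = y*(y - 4)*(y - 3)*(y + 3)*(y + 3)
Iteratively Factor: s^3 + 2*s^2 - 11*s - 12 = (s + 4)*(s^2 - 2*s - 3) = (s + 1)*(s + 4)*(s - 3)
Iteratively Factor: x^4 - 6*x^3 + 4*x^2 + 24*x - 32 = (x - 2)*(x^3 - 4*x^2 - 4*x + 16) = (x - 4)*(x - 2)*(x^2 - 4) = (x - 4)*(x - 2)^2*(x + 2)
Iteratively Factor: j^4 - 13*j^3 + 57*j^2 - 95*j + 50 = (j - 5)*(j^3 - 8*j^2 + 17*j - 10) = (j - 5)*(j - 1)*(j^2 - 7*j + 10) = (j - 5)^2*(j - 1)*(j - 2)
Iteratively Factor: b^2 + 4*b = (b + 4)*(b)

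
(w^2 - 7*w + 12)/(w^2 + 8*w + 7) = (w^2 - 7*w + 12)/(w^2 + 8*w + 7)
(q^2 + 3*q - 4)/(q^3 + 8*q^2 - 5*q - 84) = (q - 1)/(q^2 + 4*q - 21)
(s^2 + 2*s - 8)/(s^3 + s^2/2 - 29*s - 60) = 2*(s - 2)/(2*s^2 - 7*s - 30)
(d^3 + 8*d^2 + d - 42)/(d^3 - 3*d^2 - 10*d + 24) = (d + 7)/(d - 4)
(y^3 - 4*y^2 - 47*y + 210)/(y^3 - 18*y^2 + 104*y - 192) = (y^2 + 2*y - 35)/(y^2 - 12*y + 32)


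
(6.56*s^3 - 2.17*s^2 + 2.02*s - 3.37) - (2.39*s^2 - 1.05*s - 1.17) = 6.56*s^3 - 4.56*s^2 + 3.07*s - 2.2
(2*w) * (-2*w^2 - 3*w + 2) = -4*w^3 - 6*w^2 + 4*w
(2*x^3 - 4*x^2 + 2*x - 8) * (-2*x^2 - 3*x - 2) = -4*x^5 + 2*x^4 + 4*x^3 + 18*x^2 + 20*x + 16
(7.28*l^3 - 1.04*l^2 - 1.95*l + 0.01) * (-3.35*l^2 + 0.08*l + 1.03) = -24.388*l^5 + 4.0664*l^4 + 13.9477*l^3 - 1.2607*l^2 - 2.0077*l + 0.0103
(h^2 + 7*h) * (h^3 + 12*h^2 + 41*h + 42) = h^5 + 19*h^4 + 125*h^3 + 329*h^2 + 294*h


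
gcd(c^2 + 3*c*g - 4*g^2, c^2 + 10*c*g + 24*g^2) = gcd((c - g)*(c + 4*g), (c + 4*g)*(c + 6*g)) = c + 4*g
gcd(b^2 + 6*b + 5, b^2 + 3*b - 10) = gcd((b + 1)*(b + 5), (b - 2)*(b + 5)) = b + 5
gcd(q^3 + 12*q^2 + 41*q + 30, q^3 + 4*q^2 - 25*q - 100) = q + 5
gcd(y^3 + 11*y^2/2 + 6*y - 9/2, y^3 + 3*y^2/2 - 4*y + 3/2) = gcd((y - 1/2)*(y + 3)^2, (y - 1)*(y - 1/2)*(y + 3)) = y^2 + 5*y/2 - 3/2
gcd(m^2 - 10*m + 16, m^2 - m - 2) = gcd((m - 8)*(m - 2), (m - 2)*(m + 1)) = m - 2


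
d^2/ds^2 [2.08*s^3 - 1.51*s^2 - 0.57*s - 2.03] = 12.48*s - 3.02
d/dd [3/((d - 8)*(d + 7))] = 3*(1 - 2*d)/(d^4 - 2*d^3 - 111*d^2 + 112*d + 3136)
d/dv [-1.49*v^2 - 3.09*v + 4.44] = -2.98*v - 3.09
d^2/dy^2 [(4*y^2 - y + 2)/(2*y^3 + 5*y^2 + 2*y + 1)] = 2*(16*y^6 - 12*y^5 - 30*y^4 + 43*y^3 + 126*y^2 + 63*y + 4)/(8*y^9 + 60*y^8 + 174*y^7 + 257*y^6 + 234*y^5 + 159*y^4 + 74*y^3 + 27*y^2 + 6*y + 1)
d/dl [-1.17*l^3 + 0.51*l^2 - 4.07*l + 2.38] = -3.51*l^2 + 1.02*l - 4.07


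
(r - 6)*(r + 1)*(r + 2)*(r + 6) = r^4 + 3*r^3 - 34*r^2 - 108*r - 72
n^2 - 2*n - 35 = (n - 7)*(n + 5)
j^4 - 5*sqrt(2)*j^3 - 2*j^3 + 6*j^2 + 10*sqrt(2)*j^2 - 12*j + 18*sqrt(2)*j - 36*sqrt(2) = (j - 2)*(j - 3*sqrt(2))^2*(j + sqrt(2))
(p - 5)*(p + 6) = p^2 + p - 30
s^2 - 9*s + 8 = (s - 8)*(s - 1)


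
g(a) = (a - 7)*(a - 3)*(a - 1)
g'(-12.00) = 727.00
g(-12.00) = -3705.00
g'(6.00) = 7.00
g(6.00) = -15.00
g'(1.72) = 2.04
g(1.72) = 4.87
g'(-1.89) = 83.30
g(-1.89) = -125.63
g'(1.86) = 0.46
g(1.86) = 5.04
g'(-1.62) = 74.51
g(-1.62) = -104.34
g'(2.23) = -3.14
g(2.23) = 4.52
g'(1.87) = 0.35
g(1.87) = 5.04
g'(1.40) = 6.08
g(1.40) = 3.58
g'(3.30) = -8.93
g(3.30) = -2.55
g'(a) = (a - 7)*(a - 3) + (a - 7)*(a - 1) + (a - 3)*(a - 1)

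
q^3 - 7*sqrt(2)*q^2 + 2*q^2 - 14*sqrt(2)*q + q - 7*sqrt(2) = (q + 1)^2*(q - 7*sqrt(2))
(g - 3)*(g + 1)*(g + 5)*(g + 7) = g^4 + 10*g^3 + 8*g^2 - 106*g - 105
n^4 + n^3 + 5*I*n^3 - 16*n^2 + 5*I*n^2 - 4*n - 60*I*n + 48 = (n - 3)*(n + 4)*(n + I)*(n + 4*I)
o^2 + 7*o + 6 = (o + 1)*(o + 6)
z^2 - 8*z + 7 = (z - 7)*(z - 1)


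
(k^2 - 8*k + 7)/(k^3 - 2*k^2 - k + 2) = (k - 7)/(k^2 - k - 2)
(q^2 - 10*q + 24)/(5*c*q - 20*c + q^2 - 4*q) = (q - 6)/(5*c + q)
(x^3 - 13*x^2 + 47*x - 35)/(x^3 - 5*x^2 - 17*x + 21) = (x - 5)/(x + 3)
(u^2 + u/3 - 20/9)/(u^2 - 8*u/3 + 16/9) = (3*u + 5)/(3*u - 4)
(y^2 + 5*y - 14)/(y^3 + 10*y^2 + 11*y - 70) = 1/(y + 5)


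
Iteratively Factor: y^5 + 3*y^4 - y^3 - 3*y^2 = (y - 1)*(y^4 + 4*y^3 + 3*y^2) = (y - 1)*(y + 3)*(y^3 + y^2) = y*(y - 1)*(y + 3)*(y^2 + y) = y^2*(y - 1)*(y + 3)*(y + 1)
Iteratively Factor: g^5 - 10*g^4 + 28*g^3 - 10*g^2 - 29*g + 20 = (g + 1)*(g^4 - 11*g^3 + 39*g^2 - 49*g + 20) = (g - 5)*(g + 1)*(g^3 - 6*g^2 + 9*g - 4) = (g - 5)*(g - 1)*(g + 1)*(g^2 - 5*g + 4) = (g - 5)*(g - 1)^2*(g + 1)*(g - 4)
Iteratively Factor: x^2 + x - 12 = (x + 4)*(x - 3)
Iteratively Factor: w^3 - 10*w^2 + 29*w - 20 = (w - 1)*(w^2 - 9*w + 20) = (w - 5)*(w - 1)*(w - 4)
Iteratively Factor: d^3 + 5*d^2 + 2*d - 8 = (d - 1)*(d^2 + 6*d + 8) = (d - 1)*(d + 2)*(d + 4)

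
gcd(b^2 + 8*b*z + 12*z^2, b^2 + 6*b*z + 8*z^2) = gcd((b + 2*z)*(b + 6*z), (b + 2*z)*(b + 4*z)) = b + 2*z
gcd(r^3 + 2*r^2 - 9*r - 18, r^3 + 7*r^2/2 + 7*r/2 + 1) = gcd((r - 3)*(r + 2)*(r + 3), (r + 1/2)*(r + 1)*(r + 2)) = r + 2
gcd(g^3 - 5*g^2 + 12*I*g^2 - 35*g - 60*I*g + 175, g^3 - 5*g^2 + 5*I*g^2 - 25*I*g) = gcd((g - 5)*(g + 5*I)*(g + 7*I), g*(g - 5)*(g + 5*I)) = g^2 + g*(-5 + 5*I) - 25*I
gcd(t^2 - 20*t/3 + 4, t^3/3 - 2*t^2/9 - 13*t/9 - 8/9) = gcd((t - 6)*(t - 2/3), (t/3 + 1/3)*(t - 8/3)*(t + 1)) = 1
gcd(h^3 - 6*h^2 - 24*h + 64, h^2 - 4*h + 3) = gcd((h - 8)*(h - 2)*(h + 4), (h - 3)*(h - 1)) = 1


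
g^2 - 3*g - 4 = (g - 4)*(g + 1)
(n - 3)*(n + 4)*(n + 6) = n^3 + 7*n^2 - 6*n - 72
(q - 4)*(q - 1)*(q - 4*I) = q^3 - 5*q^2 - 4*I*q^2 + 4*q + 20*I*q - 16*I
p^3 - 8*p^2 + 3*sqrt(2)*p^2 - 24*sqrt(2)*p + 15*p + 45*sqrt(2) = (p - 5)*(p - 3)*(p + 3*sqrt(2))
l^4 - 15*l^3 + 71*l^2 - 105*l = l*(l - 7)*(l - 5)*(l - 3)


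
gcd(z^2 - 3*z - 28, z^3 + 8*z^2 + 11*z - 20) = z + 4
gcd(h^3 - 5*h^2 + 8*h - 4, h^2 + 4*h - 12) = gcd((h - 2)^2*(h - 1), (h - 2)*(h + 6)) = h - 2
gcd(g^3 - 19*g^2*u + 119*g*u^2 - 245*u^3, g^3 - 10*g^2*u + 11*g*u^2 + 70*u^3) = g^2 - 12*g*u + 35*u^2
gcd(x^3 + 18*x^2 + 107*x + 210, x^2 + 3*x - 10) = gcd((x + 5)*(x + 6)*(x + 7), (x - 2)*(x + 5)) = x + 5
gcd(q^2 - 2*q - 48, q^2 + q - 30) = q + 6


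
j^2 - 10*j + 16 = (j - 8)*(j - 2)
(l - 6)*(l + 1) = l^2 - 5*l - 6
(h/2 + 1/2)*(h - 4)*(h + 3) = h^3/2 - 13*h/2 - 6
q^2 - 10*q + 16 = (q - 8)*(q - 2)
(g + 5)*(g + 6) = g^2 + 11*g + 30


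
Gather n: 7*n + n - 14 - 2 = 8*n - 16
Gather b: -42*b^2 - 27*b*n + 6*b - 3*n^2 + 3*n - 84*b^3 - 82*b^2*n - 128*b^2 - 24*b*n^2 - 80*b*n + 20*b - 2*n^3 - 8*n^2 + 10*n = -84*b^3 + b^2*(-82*n - 170) + b*(-24*n^2 - 107*n + 26) - 2*n^3 - 11*n^2 + 13*n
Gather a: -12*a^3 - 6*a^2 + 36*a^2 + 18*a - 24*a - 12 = -12*a^3 + 30*a^2 - 6*a - 12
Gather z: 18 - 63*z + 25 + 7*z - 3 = 40 - 56*z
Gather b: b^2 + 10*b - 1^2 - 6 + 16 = b^2 + 10*b + 9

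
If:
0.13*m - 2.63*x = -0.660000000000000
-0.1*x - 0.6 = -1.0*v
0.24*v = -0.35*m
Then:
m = -0.43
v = 0.62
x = 0.23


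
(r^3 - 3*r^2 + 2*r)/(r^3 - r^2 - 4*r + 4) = r/(r + 2)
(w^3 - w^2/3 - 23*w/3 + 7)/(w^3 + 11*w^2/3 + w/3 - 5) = (3*w - 7)/(3*w + 5)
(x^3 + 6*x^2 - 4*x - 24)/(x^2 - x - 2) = (x^2 + 8*x + 12)/(x + 1)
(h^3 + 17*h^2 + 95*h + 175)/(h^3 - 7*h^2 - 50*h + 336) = (h^2 + 10*h + 25)/(h^2 - 14*h + 48)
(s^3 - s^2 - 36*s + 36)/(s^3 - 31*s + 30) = (s - 6)/(s - 5)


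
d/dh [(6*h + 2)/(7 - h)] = 44/(h - 7)^2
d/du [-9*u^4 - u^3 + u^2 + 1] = u*(-36*u^2 - 3*u + 2)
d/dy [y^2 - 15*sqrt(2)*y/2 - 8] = 2*y - 15*sqrt(2)/2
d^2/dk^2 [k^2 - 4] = 2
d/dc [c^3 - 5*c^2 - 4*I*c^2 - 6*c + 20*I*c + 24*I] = 3*c^2 - 10*c - 8*I*c - 6 + 20*I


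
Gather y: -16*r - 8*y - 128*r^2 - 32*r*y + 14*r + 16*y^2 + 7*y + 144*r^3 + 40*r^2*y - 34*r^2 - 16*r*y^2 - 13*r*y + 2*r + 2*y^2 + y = 144*r^3 - 162*r^2 + y^2*(18 - 16*r) + y*(40*r^2 - 45*r)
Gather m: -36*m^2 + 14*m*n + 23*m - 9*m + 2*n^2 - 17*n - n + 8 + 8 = -36*m^2 + m*(14*n + 14) + 2*n^2 - 18*n + 16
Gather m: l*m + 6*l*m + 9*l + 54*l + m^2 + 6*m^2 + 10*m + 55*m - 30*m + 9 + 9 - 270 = 63*l + 7*m^2 + m*(7*l + 35) - 252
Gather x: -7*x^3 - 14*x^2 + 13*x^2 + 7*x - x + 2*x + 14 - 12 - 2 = -7*x^3 - x^2 + 8*x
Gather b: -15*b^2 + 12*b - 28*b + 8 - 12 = -15*b^2 - 16*b - 4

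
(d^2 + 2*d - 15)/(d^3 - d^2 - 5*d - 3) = (d + 5)/(d^2 + 2*d + 1)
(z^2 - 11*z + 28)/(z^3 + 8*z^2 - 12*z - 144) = (z - 7)/(z^2 + 12*z + 36)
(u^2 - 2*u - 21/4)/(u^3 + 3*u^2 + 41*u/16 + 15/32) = 8*(2*u - 7)/(16*u^2 + 24*u + 5)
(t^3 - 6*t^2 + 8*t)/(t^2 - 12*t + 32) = t*(t - 2)/(t - 8)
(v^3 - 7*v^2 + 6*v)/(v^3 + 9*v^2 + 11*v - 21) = v*(v - 6)/(v^2 + 10*v + 21)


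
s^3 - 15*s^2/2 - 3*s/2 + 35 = (s - 7)*(s - 5/2)*(s + 2)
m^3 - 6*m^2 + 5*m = m*(m - 5)*(m - 1)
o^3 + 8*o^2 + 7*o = o*(o + 1)*(o + 7)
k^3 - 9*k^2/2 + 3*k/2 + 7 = (k - 7/2)*(k - 2)*(k + 1)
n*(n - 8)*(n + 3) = n^3 - 5*n^2 - 24*n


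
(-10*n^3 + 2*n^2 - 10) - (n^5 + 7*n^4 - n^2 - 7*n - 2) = -n^5 - 7*n^4 - 10*n^3 + 3*n^2 + 7*n - 8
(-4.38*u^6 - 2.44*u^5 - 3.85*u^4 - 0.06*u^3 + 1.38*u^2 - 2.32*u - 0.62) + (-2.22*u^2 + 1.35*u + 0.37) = -4.38*u^6 - 2.44*u^5 - 3.85*u^4 - 0.06*u^3 - 0.84*u^2 - 0.97*u - 0.25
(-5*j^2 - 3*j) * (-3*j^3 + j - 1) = 15*j^5 + 9*j^4 - 5*j^3 + 2*j^2 + 3*j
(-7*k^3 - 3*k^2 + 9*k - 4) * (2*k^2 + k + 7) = -14*k^5 - 13*k^4 - 34*k^3 - 20*k^2 + 59*k - 28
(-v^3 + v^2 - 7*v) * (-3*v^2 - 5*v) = 3*v^5 + 2*v^4 + 16*v^3 + 35*v^2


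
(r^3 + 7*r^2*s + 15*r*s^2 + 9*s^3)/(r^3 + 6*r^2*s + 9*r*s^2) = (r + s)/r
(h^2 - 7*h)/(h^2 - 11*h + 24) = h*(h - 7)/(h^2 - 11*h + 24)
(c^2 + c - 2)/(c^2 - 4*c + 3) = (c + 2)/(c - 3)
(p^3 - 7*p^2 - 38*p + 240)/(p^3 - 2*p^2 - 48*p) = (p - 5)/p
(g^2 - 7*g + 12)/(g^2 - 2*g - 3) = (g - 4)/(g + 1)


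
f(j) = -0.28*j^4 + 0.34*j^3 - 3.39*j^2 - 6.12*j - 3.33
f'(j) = -1.12*j^3 + 1.02*j^2 - 6.78*j - 6.12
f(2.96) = -63.82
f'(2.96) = -46.30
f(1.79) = -26.07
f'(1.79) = -21.41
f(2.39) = -41.82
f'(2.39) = -31.79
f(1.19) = -15.40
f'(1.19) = -14.63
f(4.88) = -233.21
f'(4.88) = -145.08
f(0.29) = -5.38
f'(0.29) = -8.03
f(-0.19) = -2.29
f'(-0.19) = -4.79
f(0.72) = -9.44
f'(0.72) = -10.89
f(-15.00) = -15996.78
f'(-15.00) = 4105.08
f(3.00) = -65.70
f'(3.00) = -47.52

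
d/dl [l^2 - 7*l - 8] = 2*l - 7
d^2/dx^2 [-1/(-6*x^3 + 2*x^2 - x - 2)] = 2*(2*(1 - 9*x)*(6*x^3 - 2*x^2 + x + 2) + (18*x^2 - 4*x + 1)^2)/(6*x^3 - 2*x^2 + x + 2)^3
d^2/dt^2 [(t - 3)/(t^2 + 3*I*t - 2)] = 2*((t - 3)*(2*t + 3*I)^2 + 3*(-t + 1 - I)*(t^2 + 3*I*t - 2))/(t^2 + 3*I*t - 2)^3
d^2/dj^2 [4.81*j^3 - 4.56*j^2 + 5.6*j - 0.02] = 28.86*j - 9.12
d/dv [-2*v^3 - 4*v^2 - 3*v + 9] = -6*v^2 - 8*v - 3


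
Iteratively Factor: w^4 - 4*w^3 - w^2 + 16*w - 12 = (w - 2)*(w^3 - 2*w^2 - 5*w + 6) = (w - 2)*(w - 1)*(w^2 - w - 6) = (w - 2)*(w - 1)*(w + 2)*(w - 3)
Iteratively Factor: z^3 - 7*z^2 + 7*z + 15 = (z - 3)*(z^2 - 4*z - 5) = (z - 3)*(z + 1)*(z - 5)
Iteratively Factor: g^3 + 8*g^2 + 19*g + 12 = (g + 4)*(g^2 + 4*g + 3) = (g + 1)*(g + 4)*(g + 3)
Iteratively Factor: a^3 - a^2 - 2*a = (a + 1)*(a^2 - 2*a) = a*(a + 1)*(a - 2)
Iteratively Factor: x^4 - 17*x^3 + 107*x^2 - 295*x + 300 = (x - 5)*(x^3 - 12*x^2 + 47*x - 60) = (x - 5)*(x - 4)*(x^2 - 8*x + 15) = (x - 5)*(x - 4)*(x - 3)*(x - 5)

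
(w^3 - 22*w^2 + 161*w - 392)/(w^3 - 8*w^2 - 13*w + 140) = (w^2 - 15*w + 56)/(w^2 - w - 20)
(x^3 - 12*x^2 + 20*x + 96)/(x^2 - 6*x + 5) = (x^3 - 12*x^2 + 20*x + 96)/(x^2 - 6*x + 5)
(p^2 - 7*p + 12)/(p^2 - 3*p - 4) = (p - 3)/(p + 1)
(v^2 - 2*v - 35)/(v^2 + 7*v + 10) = (v - 7)/(v + 2)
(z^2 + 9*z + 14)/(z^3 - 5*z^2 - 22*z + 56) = (z^2 + 9*z + 14)/(z^3 - 5*z^2 - 22*z + 56)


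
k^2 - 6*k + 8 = (k - 4)*(k - 2)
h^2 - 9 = (h - 3)*(h + 3)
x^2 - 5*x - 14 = (x - 7)*(x + 2)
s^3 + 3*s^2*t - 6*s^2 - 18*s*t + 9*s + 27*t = (s - 3)^2*(s + 3*t)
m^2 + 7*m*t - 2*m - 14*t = (m - 2)*(m + 7*t)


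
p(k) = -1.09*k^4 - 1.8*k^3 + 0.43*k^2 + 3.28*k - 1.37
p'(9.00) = -3604.82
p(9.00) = -8400.71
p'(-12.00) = 6749.44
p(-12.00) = -19470.65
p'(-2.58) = 39.99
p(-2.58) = -24.35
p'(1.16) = -9.79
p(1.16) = -1.77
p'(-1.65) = 6.75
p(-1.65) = -5.60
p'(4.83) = -609.82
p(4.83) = -771.54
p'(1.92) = -45.83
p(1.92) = -21.04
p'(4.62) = -537.95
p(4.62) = -651.12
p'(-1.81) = 9.89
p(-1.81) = -6.92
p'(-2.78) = 52.83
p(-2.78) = -33.60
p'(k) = -4.36*k^3 - 5.4*k^2 + 0.86*k + 3.28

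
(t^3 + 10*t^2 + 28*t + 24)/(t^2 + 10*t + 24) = (t^2 + 4*t + 4)/(t + 4)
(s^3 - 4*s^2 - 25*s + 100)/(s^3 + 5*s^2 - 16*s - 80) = (s - 5)/(s + 4)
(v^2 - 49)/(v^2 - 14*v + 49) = (v + 7)/(v - 7)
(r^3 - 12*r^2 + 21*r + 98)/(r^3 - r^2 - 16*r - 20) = (r^2 - 14*r + 49)/(r^2 - 3*r - 10)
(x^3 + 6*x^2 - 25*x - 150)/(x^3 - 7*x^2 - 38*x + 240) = (x + 5)/(x - 8)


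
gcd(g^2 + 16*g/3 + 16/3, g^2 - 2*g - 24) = g + 4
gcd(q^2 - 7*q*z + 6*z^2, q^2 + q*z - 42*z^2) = -q + 6*z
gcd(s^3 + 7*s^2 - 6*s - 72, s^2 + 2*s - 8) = s + 4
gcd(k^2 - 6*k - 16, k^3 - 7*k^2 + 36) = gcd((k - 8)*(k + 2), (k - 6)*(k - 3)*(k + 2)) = k + 2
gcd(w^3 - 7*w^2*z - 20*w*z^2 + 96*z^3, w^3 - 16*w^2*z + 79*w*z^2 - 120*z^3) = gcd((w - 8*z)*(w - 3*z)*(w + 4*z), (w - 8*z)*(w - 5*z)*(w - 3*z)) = w^2 - 11*w*z + 24*z^2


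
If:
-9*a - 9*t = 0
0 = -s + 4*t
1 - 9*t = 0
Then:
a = -1/9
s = 4/9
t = 1/9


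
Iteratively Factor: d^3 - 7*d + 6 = (d - 2)*(d^2 + 2*d - 3) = (d - 2)*(d - 1)*(d + 3)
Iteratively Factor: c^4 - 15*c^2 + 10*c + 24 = (c + 4)*(c^3 - 4*c^2 + c + 6) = (c - 2)*(c + 4)*(c^2 - 2*c - 3) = (c - 2)*(c + 1)*(c + 4)*(c - 3)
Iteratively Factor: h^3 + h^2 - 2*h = (h + 2)*(h^2 - h) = h*(h + 2)*(h - 1)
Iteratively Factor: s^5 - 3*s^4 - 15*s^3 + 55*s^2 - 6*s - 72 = (s - 3)*(s^4 - 15*s^2 + 10*s + 24) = (s - 3)*(s + 4)*(s^3 - 4*s^2 + s + 6) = (s - 3)*(s - 2)*(s + 4)*(s^2 - 2*s - 3) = (s - 3)^2*(s - 2)*(s + 4)*(s + 1)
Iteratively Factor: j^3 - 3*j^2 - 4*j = (j + 1)*(j^2 - 4*j) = (j - 4)*(j + 1)*(j)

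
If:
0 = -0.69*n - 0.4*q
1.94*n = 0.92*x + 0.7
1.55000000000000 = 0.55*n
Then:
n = 2.82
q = -4.86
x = 5.18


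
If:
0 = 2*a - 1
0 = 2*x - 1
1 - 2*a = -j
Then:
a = 1/2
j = 0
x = 1/2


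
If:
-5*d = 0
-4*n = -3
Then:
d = 0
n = 3/4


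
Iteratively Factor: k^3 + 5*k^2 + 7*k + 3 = (k + 1)*(k^2 + 4*k + 3) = (k + 1)^2*(k + 3)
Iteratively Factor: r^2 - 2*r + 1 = (r - 1)*(r - 1)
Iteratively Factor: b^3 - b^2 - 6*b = (b)*(b^2 - b - 6) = b*(b - 3)*(b + 2)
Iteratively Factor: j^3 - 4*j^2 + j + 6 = (j - 2)*(j^2 - 2*j - 3) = (j - 2)*(j + 1)*(j - 3)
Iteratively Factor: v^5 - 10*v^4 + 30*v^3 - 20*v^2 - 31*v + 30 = (v - 2)*(v^4 - 8*v^3 + 14*v^2 + 8*v - 15) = (v - 2)*(v - 1)*(v^3 - 7*v^2 + 7*v + 15) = (v - 3)*(v - 2)*(v - 1)*(v^2 - 4*v - 5) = (v - 5)*(v - 3)*(v - 2)*(v - 1)*(v + 1)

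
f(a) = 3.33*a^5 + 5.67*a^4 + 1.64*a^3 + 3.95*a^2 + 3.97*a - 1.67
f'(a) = 16.65*a^4 + 22.68*a^3 + 4.92*a^2 + 7.9*a + 3.97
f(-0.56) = -2.57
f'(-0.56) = -1.26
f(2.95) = 1259.90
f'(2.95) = 1913.30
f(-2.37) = -80.83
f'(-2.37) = 236.27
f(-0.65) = -2.41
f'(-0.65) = -2.34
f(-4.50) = -3908.72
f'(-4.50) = 4828.88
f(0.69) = 5.29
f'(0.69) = 22.99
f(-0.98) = -1.09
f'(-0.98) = -5.04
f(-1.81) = -9.47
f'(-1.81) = 50.00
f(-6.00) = -18783.29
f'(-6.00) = 16813.21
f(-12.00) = -713351.87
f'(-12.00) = 306681.01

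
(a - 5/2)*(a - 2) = a^2 - 9*a/2 + 5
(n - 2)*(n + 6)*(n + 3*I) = n^3 + 4*n^2 + 3*I*n^2 - 12*n + 12*I*n - 36*I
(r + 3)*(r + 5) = r^2 + 8*r + 15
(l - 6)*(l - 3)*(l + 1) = l^3 - 8*l^2 + 9*l + 18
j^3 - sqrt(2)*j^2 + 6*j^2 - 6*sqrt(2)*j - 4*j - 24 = (j + 6)*(j - 2*sqrt(2))*(j + sqrt(2))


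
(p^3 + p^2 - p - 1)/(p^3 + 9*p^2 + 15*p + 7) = (p - 1)/(p + 7)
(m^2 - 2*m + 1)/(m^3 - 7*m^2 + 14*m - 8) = (m - 1)/(m^2 - 6*m + 8)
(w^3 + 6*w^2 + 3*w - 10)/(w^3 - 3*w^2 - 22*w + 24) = (w^2 + 7*w + 10)/(w^2 - 2*w - 24)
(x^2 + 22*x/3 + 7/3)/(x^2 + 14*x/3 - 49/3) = (3*x + 1)/(3*x - 7)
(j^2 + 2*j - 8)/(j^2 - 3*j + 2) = (j + 4)/(j - 1)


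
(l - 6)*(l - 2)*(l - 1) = l^3 - 9*l^2 + 20*l - 12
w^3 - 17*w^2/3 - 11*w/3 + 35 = (w - 5)*(w - 3)*(w + 7/3)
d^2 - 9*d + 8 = (d - 8)*(d - 1)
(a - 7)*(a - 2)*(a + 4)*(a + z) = a^4 + a^3*z - 5*a^3 - 5*a^2*z - 22*a^2 - 22*a*z + 56*a + 56*z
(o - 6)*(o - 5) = o^2 - 11*o + 30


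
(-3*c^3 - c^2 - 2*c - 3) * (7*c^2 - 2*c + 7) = -21*c^5 - c^4 - 33*c^3 - 24*c^2 - 8*c - 21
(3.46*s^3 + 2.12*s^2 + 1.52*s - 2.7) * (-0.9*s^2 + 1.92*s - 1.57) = -3.114*s^5 + 4.7352*s^4 - 2.7298*s^3 + 2.02*s^2 - 7.5704*s + 4.239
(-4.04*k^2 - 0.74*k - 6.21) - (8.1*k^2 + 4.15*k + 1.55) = -12.14*k^2 - 4.89*k - 7.76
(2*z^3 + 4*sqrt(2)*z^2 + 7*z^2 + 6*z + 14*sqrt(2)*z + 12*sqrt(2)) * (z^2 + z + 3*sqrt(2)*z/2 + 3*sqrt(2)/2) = 2*z^5 + 9*z^4 + 7*sqrt(2)*z^4 + 25*z^3 + 63*sqrt(2)*z^3/2 + 60*z^2 + 91*sqrt(2)*z^2/2 + 21*sqrt(2)*z + 78*z + 36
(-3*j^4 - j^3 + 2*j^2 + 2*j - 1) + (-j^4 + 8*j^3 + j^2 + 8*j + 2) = -4*j^4 + 7*j^3 + 3*j^2 + 10*j + 1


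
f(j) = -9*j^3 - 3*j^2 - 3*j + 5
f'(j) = -27*j^2 - 6*j - 3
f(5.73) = -1803.88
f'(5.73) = -923.87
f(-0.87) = 11.27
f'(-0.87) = -18.22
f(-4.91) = 1012.74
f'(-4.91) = -624.46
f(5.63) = -1713.06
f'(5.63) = -892.60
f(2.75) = -213.11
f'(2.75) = -223.69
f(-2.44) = 125.20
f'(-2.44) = -149.11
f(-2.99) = 227.73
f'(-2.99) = -226.44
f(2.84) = -233.87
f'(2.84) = -237.81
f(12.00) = -16015.00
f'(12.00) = -3963.00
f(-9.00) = 6350.00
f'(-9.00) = -2136.00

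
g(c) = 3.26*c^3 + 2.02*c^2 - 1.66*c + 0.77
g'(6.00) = 374.66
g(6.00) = 767.69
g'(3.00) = 98.48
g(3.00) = 101.99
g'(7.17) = 530.09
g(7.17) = 1294.36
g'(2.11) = 50.41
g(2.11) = 36.88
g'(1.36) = 21.92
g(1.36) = 10.45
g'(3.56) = 136.67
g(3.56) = 167.55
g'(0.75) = 6.87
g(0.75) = 2.04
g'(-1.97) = 28.34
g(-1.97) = -13.04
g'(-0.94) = 3.18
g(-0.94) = 1.41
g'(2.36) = 62.35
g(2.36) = 50.95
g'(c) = 9.78*c^2 + 4.04*c - 1.66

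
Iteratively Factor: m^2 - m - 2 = (m + 1)*(m - 2)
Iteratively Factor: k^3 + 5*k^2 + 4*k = (k)*(k^2 + 5*k + 4) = k*(k + 1)*(k + 4)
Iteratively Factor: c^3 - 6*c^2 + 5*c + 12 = (c - 4)*(c^2 - 2*c - 3) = (c - 4)*(c + 1)*(c - 3)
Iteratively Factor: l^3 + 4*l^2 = (l + 4)*(l^2) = l*(l + 4)*(l)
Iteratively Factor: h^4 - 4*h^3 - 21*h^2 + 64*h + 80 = (h - 4)*(h^3 - 21*h - 20) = (h - 5)*(h - 4)*(h^2 + 5*h + 4) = (h - 5)*(h - 4)*(h + 1)*(h + 4)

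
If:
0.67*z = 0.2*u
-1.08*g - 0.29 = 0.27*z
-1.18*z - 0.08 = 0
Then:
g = -0.25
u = -0.23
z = -0.07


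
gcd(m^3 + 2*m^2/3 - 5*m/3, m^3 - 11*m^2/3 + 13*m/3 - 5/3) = m - 1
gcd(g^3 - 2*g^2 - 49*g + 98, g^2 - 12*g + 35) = g - 7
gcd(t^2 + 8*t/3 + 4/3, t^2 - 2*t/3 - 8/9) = t + 2/3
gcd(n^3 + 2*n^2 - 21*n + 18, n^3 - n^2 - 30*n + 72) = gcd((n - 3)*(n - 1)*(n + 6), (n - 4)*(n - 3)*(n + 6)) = n^2 + 3*n - 18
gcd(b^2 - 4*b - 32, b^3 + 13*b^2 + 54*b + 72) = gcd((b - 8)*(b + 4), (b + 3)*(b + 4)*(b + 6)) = b + 4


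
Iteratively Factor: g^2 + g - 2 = (g + 2)*(g - 1)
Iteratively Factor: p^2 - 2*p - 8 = (p - 4)*(p + 2)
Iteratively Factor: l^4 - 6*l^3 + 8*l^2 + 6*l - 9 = (l - 3)*(l^3 - 3*l^2 - l + 3) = (l - 3)*(l - 1)*(l^2 - 2*l - 3) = (l - 3)*(l - 1)*(l + 1)*(l - 3)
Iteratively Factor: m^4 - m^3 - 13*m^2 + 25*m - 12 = (m - 1)*(m^3 - 13*m + 12) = (m - 1)*(m + 4)*(m^2 - 4*m + 3) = (m - 1)^2*(m + 4)*(m - 3)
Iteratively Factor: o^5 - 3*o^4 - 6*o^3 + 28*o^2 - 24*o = (o - 2)*(o^4 - o^3 - 8*o^2 + 12*o) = (o - 2)^2*(o^3 + o^2 - 6*o) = (o - 2)^3*(o^2 + 3*o) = (o - 2)^3*(o + 3)*(o)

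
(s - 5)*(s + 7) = s^2 + 2*s - 35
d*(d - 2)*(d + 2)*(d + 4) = d^4 + 4*d^3 - 4*d^2 - 16*d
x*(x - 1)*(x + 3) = x^3 + 2*x^2 - 3*x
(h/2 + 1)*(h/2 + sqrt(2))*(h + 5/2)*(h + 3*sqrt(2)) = h^4/4 + 9*h^3/8 + 5*sqrt(2)*h^3/4 + 17*h^2/4 + 45*sqrt(2)*h^2/8 + 25*sqrt(2)*h/4 + 27*h/2 + 15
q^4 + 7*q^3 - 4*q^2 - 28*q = q*(q - 2)*(q + 2)*(q + 7)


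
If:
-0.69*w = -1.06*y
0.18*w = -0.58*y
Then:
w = 0.00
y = 0.00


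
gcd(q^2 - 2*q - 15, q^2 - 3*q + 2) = 1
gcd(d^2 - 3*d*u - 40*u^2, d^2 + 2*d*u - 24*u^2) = 1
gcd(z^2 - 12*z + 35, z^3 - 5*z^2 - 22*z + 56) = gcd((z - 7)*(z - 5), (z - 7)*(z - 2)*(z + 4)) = z - 7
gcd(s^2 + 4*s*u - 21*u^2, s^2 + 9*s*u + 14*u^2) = s + 7*u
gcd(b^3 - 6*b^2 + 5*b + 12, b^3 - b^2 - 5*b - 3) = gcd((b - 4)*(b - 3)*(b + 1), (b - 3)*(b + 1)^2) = b^2 - 2*b - 3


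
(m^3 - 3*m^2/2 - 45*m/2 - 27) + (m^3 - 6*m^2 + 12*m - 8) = 2*m^3 - 15*m^2/2 - 21*m/2 - 35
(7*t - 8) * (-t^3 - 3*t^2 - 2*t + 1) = -7*t^4 - 13*t^3 + 10*t^2 + 23*t - 8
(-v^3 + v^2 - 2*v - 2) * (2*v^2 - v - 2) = -2*v^5 + 3*v^4 - 3*v^3 - 4*v^2 + 6*v + 4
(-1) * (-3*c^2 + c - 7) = 3*c^2 - c + 7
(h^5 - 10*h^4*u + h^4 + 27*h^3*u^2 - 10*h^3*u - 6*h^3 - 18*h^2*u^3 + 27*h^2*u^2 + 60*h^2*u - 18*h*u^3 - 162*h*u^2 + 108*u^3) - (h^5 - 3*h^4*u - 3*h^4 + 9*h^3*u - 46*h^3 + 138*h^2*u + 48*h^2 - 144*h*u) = -7*h^4*u + 4*h^4 + 27*h^3*u^2 - 19*h^3*u + 40*h^3 - 18*h^2*u^3 + 27*h^2*u^2 - 78*h^2*u - 48*h^2 - 18*h*u^3 - 162*h*u^2 + 144*h*u + 108*u^3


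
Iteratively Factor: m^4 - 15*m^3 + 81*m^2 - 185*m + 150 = (m - 3)*(m^3 - 12*m^2 + 45*m - 50) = (m - 5)*(m - 3)*(m^2 - 7*m + 10) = (m - 5)*(m - 3)*(m - 2)*(m - 5)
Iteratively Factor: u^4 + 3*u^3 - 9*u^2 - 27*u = (u + 3)*(u^3 - 9*u) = (u + 3)^2*(u^2 - 3*u) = (u - 3)*(u + 3)^2*(u)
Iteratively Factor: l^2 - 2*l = (l)*(l - 2)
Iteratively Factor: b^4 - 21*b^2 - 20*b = (b)*(b^3 - 21*b - 20) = b*(b + 4)*(b^2 - 4*b - 5) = b*(b - 5)*(b + 4)*(b + 1)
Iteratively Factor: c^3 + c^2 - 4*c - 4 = (c - 2)*(c^2 + 3*c + 2) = (c - 2)*(c + 1)*(c + 2)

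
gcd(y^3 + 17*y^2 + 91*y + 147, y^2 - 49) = y + 7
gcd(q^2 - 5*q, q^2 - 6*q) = q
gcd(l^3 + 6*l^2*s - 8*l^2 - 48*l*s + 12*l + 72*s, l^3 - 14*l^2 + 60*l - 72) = l^2 - 8*l + 12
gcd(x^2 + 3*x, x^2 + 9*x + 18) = x + 3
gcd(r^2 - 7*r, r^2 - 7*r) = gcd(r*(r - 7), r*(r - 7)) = r^2 - 7*r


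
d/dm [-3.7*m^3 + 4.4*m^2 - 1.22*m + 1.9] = -11.1*m^2 + 8.8*m - 1.22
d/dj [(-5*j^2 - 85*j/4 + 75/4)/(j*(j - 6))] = 5*(41*j^2 - 30*j + 90)/(4*j^2*(j^2 - 12*j + 36))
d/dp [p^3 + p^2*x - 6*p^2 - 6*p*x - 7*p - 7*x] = 3*p^2 + 2*p*x - 12*p - 6*x - 7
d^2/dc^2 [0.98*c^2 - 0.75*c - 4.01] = 1.96000000000000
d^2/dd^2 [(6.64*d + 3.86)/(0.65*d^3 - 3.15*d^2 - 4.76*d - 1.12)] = (16.8324*d^5 - 62.0022*d^4 + 46.4055200000001*d^3 + 216.1551*d^2 + 223.566*d + 76.882176)/(0.274625*d^9 - 3.992625*d^8 + 13.315575*d^7 + 25.801125*d^6 - 83.75178*d^5 - 226.66224*d^4 - 206.163776*d^3 - 87.983616*d^2 - 17.912832*d - 1.404928)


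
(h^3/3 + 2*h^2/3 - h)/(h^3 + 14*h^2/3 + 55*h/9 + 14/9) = 3*h*(h^2 + 2*h - 3)/(9*h^3 + 42*h^2 + 55*h + 14)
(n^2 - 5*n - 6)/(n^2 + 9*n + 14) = (n^2 - 5*n - 6)/(n^2 + 9*n + 14)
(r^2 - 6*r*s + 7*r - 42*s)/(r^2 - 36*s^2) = (r + 7)/(r + 6*s)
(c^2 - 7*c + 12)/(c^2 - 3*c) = (c - 4)/c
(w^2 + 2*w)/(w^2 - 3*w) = (w + 2)/(w - 3)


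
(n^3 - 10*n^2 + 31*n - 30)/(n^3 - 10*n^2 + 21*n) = (n^2 - 7*n + 10)/(n*(n - 7))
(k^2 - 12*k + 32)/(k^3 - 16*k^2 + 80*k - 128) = 1/(k - 4)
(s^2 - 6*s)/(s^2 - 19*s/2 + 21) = 2*s/(2*s - 7)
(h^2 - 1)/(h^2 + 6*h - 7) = (h + 1)/(h + 7)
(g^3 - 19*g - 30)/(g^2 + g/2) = 2*(g^3 - 19*g - 30)/(g*(2*g + 1))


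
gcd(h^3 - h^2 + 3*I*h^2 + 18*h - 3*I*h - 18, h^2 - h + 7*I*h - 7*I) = h - 1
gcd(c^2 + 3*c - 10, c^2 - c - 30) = c + 5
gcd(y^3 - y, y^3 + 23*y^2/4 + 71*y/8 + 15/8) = 1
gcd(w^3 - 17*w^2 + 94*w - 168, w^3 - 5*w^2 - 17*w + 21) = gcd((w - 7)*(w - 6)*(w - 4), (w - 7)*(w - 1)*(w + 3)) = w - 7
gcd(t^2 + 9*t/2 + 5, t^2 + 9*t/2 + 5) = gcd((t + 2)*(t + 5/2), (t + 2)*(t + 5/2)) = t^2 + 9*t/2 + 5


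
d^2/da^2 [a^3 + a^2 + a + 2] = 6*a + 2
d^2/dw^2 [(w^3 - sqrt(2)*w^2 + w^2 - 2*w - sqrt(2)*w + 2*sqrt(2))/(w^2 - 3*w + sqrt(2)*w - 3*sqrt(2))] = 4*(-4*sqrt(2)*w^3 + 7*w^3 - 18*w^2 + 21*sqrt(2)*w^2 - 18*sqrt(2)*w + 24*w + 6 + 8*sqrt(2))/(w^6 - 9*w^5 + 3*sqrt(2)*w^5 - 27*sqrt(2)*w^4 + 33*w^4 - 81*w^3 + 83*sqrt(2)*w^3 - 99*sqrt(2)*w^2 + 162*w^2 - 162*w + 54*sqrt(2)*w - 54*sqrt(2))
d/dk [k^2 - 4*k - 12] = 2*k - 4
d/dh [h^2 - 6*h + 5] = 2*h - 6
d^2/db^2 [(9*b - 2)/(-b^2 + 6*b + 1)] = 2*(4*(b - 3)^2*(9*b - 2) + (27*b - 56)*(-b^2 + 6*b + 1))/(-b^2 + 6*b + 1)^3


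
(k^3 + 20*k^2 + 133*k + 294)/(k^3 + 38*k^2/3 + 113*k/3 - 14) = 3*(k + 7)/(3*k - 1)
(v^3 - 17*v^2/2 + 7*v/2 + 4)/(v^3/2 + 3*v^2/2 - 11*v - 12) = (2*v^3 - 17*v^2 + 7*v + 8)/(v^3 + 3*v^2 - 22*v - 24)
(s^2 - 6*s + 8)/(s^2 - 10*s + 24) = (s - 2)/(s - 6)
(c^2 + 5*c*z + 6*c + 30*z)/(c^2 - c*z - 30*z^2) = (-c - 6)/(-c + 6*z)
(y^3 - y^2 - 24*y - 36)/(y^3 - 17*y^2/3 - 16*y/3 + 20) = 3*(y + 3)/(3*y - 5)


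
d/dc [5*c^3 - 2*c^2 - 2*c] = 15*c^2 - 4*c - 2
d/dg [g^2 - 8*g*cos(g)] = 8*g*sin(g) + 2*g - 8*cos(g)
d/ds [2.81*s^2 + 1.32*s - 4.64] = 5.62*s + 1.32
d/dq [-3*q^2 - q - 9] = -6*q - 1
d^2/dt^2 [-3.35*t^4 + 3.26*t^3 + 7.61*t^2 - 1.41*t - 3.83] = -40.2*t^2 + 19.56*t + 15.22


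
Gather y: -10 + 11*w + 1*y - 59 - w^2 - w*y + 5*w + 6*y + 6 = -w^2 + 16*w + y*(7 - w) - 63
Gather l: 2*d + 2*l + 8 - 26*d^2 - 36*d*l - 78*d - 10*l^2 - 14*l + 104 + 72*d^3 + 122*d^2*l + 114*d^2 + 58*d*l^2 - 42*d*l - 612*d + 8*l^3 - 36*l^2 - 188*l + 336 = 72*d^3 + 88*d^2 - 688*d + 8*l^3 + l^2*(58*d - 46) + l*(122*d^2 - 78*d - 200) + 448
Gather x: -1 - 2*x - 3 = -2*x - 4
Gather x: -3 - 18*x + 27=24 - 18*x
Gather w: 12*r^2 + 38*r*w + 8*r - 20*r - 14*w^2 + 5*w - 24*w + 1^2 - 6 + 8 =12*r^2 - 12*r - 14*w^2 + w*(38*r - 19) + 3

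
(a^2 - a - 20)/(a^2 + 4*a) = (a - 5)/a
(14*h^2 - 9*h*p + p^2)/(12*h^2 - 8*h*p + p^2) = (-7*h + p)/(-6*h + p)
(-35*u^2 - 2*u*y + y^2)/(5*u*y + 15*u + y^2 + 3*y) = (-7*u + y)/(y + 3)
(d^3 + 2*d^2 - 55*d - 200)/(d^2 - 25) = (d^2 - 3*d - 40)/(d - 5)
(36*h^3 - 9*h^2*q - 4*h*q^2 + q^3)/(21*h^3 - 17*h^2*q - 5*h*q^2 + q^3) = (12*h^2 - 7*h*q + q^2)/(7*h^2 - 8*h*q + q^2)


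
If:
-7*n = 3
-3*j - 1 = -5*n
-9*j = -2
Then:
No Solution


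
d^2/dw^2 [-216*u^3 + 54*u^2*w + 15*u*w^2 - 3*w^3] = 30*u - 18*w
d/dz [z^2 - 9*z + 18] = 2*z - 9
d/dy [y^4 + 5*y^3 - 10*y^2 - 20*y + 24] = 4*y^3 + 15*y^2 - 20*y - 20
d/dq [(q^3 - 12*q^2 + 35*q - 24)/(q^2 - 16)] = (q^4 - 83*q^2 + 432*q - 560)/(q^4 - 32*q^2 + 256)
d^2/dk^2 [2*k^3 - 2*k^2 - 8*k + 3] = 12*k - 4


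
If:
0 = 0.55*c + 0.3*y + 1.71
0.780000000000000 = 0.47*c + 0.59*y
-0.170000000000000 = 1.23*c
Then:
No Solution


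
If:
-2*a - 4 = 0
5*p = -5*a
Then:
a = -2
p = 2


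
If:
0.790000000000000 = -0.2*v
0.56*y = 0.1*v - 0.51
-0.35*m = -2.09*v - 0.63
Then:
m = -21.79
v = -3.95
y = -1.62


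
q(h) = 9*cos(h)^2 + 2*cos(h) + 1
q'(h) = -18*sin(h)*cos(h) - 2*sin(h)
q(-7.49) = 2.85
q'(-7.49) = 7.86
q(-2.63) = 6.10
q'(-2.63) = -6.70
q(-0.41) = 10.40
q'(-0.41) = 7.38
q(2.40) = 4.42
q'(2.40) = 7.61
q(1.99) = 1.68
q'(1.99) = 4.87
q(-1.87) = 1.19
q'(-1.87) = -3.16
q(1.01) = 4.61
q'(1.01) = -9.80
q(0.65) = 8.30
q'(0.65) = -9.88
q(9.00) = 6.65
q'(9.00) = 5.93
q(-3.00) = 7.84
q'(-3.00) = -2.23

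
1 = 1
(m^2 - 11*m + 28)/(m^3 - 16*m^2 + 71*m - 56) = (m - 4)/(m^2 - 9*m + 8)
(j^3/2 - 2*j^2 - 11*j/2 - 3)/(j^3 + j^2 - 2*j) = (j^3 - 4*j^2 - 11*j - 6)/(2*j*(j^2 + j - 2))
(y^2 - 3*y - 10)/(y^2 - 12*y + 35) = (y + 2)/(y - 7)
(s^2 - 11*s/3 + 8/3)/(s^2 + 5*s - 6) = (s - 8/3)/(s + 6)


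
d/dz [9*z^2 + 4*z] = 18*z + 4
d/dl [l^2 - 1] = 2*l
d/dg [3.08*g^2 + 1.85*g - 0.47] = 6.16*g + 1.85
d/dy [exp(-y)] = -exp(-y)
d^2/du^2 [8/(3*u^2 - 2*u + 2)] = 16*(-9*u^2 + 6*u + 4*(3*u - 1)^2 - 6)/(3*u^2 - 2*u + 2)^3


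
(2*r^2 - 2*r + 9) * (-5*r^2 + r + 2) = -10*r^4 + 12*r^3 - 43*r^2 + 5*r + 18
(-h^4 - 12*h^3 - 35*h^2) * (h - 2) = -h^5 - 10*h^4 - 11*h^3 + 70*h^2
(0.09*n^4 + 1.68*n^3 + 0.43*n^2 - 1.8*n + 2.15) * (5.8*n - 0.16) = 0.522*n^5 + 9.7296*n^4 + 2.2252*n^3 - 10.5088*n^2 + 12.758*n - 0.344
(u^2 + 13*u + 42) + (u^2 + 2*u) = 2*u^2 + 15*u + 42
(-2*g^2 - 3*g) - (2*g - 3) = -2*g^2 - 5*g + 3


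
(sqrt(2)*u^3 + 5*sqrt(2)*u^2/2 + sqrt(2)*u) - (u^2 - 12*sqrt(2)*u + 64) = sqrt(2)*u^3 - u^2 + 5*sqrt(2)*u^2/2 + 13*sqrt(2)*u - 64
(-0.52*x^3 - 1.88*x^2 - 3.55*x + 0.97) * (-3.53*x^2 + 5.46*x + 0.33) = 1.8356*x^5 + 3.7972*x^4 + 2.0951*x^3 - 23.4275*x^2 + 4.1247*x + 0.3201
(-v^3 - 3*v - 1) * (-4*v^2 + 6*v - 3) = 4*v^5 - 6*v^4 + 15*v^3 - 14*v^2 + 3*v + 3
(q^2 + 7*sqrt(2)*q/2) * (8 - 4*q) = -4*q^3 - 14*sqrt(2)*q^2 + 8*q^2 + 28*sqrt(2)*q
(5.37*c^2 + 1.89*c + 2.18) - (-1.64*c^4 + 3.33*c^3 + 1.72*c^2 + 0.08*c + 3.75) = 1.64*c^4 - 3.33*c^3 + 3.65*c^2 + 1.81*c - 1.57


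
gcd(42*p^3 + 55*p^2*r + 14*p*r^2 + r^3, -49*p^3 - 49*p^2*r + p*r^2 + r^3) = 7*p^2 + 8*p*r + r^2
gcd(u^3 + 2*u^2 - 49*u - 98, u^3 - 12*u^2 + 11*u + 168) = u - 7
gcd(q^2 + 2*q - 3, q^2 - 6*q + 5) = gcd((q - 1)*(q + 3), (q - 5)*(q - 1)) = q - 1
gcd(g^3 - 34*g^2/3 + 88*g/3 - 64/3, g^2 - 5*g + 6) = g - 2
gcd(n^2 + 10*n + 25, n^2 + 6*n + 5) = n + 5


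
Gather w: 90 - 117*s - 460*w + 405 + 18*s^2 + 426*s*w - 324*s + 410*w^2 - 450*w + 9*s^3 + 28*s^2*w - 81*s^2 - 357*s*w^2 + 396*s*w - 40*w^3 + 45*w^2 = 9*s^3 - 63*s^2 - 441*s - 40*w^3 + w^2*(455 - 357*s) + w*(28*s^2 + 822*s - 910) + 495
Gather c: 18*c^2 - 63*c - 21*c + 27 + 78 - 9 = 18*c^2 - 84*c + 96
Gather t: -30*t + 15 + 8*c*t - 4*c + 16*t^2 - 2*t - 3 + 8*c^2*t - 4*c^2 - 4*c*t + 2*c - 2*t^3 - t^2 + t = -4*c^2 - 2*c - 2*t^3 + 15*t^2 + t*(8*c^2 + 4*c - 31) + 12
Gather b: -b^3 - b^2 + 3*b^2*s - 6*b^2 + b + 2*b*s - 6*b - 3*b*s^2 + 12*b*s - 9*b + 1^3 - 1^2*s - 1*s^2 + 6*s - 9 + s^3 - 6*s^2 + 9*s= -b^3 + b^2*(3*s - 7) + b*(-3*s^2 + 14*s - 14) + s^3 - 7*s^2 + 14*s - 8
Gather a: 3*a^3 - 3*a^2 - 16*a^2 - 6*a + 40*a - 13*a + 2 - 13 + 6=3*a^3 - 19*a^2 + 21*a - 5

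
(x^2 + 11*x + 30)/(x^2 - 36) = (x + 5)/(x - 6)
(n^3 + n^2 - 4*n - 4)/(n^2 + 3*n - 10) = (n^2 + 3*n + 2)/(n + 5)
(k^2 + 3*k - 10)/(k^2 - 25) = (k - 2)/(k - 5)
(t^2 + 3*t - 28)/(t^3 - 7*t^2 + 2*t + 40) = (t + 7)/(t^2 - 3*t - 10)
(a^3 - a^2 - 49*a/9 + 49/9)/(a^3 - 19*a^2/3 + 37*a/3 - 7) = (a + 7/3)/(a - 3)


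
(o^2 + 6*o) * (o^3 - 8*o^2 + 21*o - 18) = o^5 - 2*o^4 - 27*o^3 + 108*o^2 - 108*o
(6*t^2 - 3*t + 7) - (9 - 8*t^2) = 14*t^2 - 3*t - 2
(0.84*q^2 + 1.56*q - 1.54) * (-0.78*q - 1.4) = -0.6552*q^3 - 2.3928*q^2 - 0.9828*q + 2.156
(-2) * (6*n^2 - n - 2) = -12*n^2 + 2*n + 4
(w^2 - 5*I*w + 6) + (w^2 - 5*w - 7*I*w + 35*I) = 2*w^2 - 5*w - 12*I*w + 6 + 35*I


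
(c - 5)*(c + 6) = c^2 + c - 30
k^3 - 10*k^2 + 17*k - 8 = (k - 8)*(k - 1)^2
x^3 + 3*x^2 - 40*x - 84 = (x - 6)*(x + 2)*(x + 7)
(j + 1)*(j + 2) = j^2 + 3*j + 2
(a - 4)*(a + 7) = a^2 + 3*a - 28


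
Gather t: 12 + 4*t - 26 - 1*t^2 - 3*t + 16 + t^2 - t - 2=0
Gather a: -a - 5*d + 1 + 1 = -a - 5*d + 2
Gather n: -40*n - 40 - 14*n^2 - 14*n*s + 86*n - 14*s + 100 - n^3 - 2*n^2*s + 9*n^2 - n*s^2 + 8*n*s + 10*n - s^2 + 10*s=-n^3 + n^2*(-2*s - 5) + n*(-s^2 - 6*s + 56) - s^2 - 4*s + 60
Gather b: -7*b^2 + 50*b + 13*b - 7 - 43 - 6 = -7*b^2 + 63*b - 56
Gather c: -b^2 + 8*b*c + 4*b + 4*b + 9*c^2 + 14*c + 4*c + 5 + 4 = -b^2 + 8*b + 9*c^2 + c*(8*b + 18) + 9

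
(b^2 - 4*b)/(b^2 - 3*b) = (b - 4)/(b - 3)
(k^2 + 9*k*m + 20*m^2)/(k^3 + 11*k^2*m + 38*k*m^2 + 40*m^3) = 1/(k + 2*m)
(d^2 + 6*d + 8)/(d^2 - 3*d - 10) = (d + 4)/(d - 5)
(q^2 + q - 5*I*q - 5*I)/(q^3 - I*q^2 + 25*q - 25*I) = (q + 1)/(q^2 + 4*I*q + 5)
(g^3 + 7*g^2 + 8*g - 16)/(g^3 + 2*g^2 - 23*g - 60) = (g^2 + 3*g - 4)/(g^2 - 2*g - 15)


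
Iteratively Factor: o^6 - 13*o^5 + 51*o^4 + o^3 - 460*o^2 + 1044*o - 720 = (o - 2)*(o^5 - 11*o^4 + 29*o^3 + 59*o^2 - 342*o + 360) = (o - 5)*(o - 2)*(o^4 - 6*o^3 - o^2 + 54*o - 72) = (o - 5)*(o - 3)*(o - 2)*(o^3 - 3*o^2 - 10*o + 24) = (o - 5)*(o - 3)*(o - 2)*(o + 3)*(o^2 - 6*o + 8) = (o - 5)*(o - 3)*(o - 2)^2*(o + 3)*(o - 4)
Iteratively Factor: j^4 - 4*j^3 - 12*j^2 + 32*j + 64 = (j - 4)*(j^3 - 12*j - 16) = (j - 4)*(j + 2)*(j^2 - 2*j - 8) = (j - 4)^2*(j + 2)*(j + 2)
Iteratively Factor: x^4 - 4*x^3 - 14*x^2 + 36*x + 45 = (x - 5)*(x^3 + x^2 - 9*x - 9) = (x - 5)*(x + 3)*(x^2 - 2*x - 3) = (x - 5)*(x + 1)*(x + 3)*(x - 3)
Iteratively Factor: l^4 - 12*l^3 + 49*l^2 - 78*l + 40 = (l - 1)*(l^3 - 11*l^2 + 38*l - 40) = (l - 5)*(l - 1)*(l^2 - 6*l + 8) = (l - 5)*(l - 2)*(l - 1)*(l - 4)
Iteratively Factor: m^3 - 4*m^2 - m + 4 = (m - 1)*(m^2 - 3*m - 4) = (m - 1)*(m + 1)*(m - 4)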